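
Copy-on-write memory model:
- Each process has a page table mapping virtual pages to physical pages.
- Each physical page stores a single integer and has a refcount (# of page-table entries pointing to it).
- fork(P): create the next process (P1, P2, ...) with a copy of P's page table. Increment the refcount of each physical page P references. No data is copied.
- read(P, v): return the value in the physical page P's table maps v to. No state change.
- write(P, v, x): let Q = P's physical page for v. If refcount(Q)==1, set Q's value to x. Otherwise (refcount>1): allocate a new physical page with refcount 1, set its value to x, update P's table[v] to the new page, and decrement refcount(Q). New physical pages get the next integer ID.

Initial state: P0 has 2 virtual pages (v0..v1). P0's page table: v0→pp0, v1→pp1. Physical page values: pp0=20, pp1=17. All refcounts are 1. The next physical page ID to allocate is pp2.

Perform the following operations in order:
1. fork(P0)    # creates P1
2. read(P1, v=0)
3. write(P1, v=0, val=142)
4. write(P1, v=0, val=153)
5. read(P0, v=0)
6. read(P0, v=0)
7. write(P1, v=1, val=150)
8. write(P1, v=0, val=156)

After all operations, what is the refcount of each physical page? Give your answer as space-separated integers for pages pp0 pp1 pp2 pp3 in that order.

Answer: 1 1 1 1

Derivation:
Op 1: fork(P0) -> P1. 2 ppages; refcounts: pp0:2 pp1:2
Op 2: read(P1, v0) -> 20. No state change.
Op 3: write(P1, v0, 142). refcount(pp0)=2>1 -> COPY to pp2. 3 ppages; refcounts: pp0:1 pp1:2 pp2:1
Op 4: write(P1, v0, 153). refcount(pp2)=1 -> write in place. 3 ppages; refcounts: pp0:1 pp1:2 pp2:1
Op 5: read(P0, v0) -> 20. No state change.
Op 6: read(P0, v0) -> 20. No state change.
Op 7: write(P1, v1, 150). refcount(pp1)=2>1 -> COPY to pp3. 4 ppages; refcounts: pp0:1 pp1:1 pp2:1 pp3:1
Op 8: write(P1, v0, 156). refcount(pp2)=1 -> write in place. 4 ppages; refcounts: pp0:1 pp1:1 pp2:1 pp3:1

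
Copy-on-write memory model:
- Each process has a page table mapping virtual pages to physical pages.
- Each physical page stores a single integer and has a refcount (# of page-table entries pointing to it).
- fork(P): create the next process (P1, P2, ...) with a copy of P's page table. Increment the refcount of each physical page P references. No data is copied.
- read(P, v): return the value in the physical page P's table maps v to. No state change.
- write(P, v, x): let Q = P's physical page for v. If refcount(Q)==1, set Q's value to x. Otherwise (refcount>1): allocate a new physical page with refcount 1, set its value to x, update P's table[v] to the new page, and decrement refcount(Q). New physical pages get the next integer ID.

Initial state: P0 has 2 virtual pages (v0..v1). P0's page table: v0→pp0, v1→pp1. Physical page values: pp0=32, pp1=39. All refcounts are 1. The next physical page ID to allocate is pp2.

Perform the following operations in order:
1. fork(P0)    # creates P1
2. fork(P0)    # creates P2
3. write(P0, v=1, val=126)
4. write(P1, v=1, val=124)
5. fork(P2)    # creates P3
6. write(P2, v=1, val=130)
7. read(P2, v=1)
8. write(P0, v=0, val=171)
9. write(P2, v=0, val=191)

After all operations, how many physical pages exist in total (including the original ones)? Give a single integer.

Answer: 7

Derivation:
Op 1: fork(P0) -> P1. 2 ppages; refcounts: pp0:2 pp1:2
Op 2: fork(P0) -> P2. 2 ppages; refcounts: pp0:3 pp1:3
Op 3: write(P0, v1, 126). refcount(pp1)=3>1 -> COPY to pp2. 3 ppages; refcounts: pp0:3 pp1:2 pp2:1
Op 4: write(P1, v1, 124). refcount(pp1)=2>1 -> COPY to pp3. 4 ppages; refcounts: pp0:3 pp1:1 pp2:1 pp3:1
Op 5: fork(P2) -> P3. 4 ppages; refcounts: pp0:4 pp1:2 pp2:1 pp3:1
Op 6: write(P2, v1, 130). refcount(pp1)=2>1 -> COPY to pp4. 5 ppages; refcounts: pp0:4 pp1:1 pp2:1 pp3:1 pp4:1
Op 7: read(P2, v1) -> 130. No state change.
Op 8: write(P0, v0, 171). refcount(pp0)=4>1 -> COPY to pp5. 6 ppages; refcounts: pp0:3 pp1:1 pp2:1 pp3:1 pp4:1 pp5:1
Op 9: write(P2, v0, 191). refcount(pp0)=3>1 -> COPY to pp6. 7 ppages; refcounts: pp0:2 pp1:1 pp2:1 pp3:1 pp4:1 pp5:1 pp6:1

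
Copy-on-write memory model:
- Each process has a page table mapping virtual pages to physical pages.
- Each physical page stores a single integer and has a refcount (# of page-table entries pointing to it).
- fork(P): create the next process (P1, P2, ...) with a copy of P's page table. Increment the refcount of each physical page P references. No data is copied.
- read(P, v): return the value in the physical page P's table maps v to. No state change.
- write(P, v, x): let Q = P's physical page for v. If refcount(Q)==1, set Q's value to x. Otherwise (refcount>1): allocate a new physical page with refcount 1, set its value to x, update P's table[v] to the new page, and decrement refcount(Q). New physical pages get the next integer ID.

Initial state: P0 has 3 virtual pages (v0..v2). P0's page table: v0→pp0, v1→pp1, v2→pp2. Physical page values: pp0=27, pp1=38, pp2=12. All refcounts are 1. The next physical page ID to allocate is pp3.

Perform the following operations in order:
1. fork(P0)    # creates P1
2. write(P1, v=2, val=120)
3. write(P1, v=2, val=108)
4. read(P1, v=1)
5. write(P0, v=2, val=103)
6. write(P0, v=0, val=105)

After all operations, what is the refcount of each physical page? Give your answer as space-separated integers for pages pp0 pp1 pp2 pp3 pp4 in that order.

Answer: 1 2 1 1 1

Derivation:
Op 1: fork(P0) -> P1. 3 ppages; refcounts: pp0:2 pp1:2 pp2:2
Op 2: write(P1, v2, 120). refcount(pp2)=2>1 -> COPY to pp3. 4 ppages; refcounts: pp0:2 pp1:2 pp2:1 pp3:1
Op 3: write(P1, v2, 108). refcount(pp3)=1 -> write in place. 4 ppages; refcounts: pp0:2 pp1:2 pp2:1 pp3:1
Op 4: read(P1, v1) -> 38. No state change.
Op 5: write(P0, v2, 103). refcount(pp2)=1 -> write in place. 4 ppages; refcounts: pp0:2 pp1:2 pp2:1 pp3:1
Op 6: write(P0, v0, 105). refcount(pp0)=2>1 -> COPY to pp4. 5 ppages; refcounts: pp0:1 pp1:2 pp2:1 pp3:1 pp4:1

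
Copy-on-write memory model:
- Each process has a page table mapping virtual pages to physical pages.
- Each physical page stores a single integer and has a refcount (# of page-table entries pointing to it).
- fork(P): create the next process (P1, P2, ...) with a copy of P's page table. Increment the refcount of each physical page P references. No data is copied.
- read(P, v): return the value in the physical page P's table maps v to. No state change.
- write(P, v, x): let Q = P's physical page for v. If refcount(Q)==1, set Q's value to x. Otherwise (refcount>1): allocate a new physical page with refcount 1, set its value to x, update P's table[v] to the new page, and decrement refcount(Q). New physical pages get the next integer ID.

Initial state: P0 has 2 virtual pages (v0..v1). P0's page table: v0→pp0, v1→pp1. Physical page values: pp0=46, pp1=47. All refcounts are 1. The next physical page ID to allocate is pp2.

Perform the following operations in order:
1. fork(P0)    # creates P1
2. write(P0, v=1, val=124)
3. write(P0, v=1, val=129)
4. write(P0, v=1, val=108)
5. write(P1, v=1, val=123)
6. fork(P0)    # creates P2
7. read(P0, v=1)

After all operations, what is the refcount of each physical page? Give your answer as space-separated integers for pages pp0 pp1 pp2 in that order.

Answer: 3 1 2

Derivation:
Op 1: fork(P0) -> P1. 2 ppages; refcounts: pp0:2 pp1:2
Op 2: write(P0, v1, 124). refcount(pp1)=2>1 -> COPY to pp2. 3 ppages; refcounts: pp0:2 pp1:1 pp2:1
Op 3: write(P0, v1, 129). refcount(pp2)=1 -> write in place. 3 ppages; refcounts: pp0:2 pp1:1 pp2:1
Op 4: write(P0, v1, 108). refcount(pp2)=1 -> write in place. 3 ppages; refcounts: pp0:2 pp1:1 pp2:1
Op 5: write(P1, v1, 123). refcount(pp1)=1 -> write in place. 3 ppages; refcounts: pp0:2 pp1:1 pp2:1
Op 6: fork(P0) -> P2. 3 ppages; refcounts: pp0:3 pp1:1 pp2:2
Op 7: read(P0, v1) -> 108. No state change.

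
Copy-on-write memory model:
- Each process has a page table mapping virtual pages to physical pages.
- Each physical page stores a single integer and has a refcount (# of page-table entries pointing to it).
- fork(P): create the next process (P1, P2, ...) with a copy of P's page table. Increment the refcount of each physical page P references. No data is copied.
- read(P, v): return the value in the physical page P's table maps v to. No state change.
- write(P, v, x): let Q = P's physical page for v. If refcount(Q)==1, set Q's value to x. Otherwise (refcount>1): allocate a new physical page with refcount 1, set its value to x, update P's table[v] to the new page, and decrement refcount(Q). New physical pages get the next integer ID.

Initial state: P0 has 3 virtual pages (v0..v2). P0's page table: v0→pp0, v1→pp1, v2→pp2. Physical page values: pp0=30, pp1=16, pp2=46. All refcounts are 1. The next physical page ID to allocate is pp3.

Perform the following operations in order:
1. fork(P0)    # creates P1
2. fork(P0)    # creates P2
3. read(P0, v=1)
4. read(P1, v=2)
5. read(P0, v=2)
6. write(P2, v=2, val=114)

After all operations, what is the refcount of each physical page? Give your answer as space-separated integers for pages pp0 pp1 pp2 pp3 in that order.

Op 1: fork(P0) -> P1. 3 ppages; refcounts: pp0:2 pp1:2 pp2:2
Op 2: fork(P0) -> P2. 3 ppages; refcounts: pp0:3 pp1:3 pp2:3
Op 3: read(P0, v1) -> 16. No state change.
Op 4: read(P1, v2) -> 46. No state change.
Op 5: read(P0, v2) -> 46. No state change.
Op 6: write(P2, v2, 114). refcount(pp2)=3>1 -> COPY to pp3. 4 ppages; refcounts: pp0:3 pp1:3 pp2:2 pp3:1

Answer: 3 3 2 1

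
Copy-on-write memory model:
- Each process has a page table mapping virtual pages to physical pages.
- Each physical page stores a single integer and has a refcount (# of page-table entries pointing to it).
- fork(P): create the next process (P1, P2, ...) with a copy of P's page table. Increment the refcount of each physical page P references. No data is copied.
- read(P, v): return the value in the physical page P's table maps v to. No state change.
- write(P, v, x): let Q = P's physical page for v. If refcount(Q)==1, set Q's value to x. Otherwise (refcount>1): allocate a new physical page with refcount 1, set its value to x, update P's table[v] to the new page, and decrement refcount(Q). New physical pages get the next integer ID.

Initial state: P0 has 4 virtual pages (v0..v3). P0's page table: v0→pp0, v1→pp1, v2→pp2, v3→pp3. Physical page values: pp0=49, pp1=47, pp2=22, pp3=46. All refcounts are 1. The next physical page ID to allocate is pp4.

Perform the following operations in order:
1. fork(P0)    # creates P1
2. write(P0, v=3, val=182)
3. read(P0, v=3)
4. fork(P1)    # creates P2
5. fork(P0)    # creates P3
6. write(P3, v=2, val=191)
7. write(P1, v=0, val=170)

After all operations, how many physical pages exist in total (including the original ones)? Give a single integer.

Answer: 7

Derivation:
Op 1: fork(P0) -> P1. 4 ppages; refcounts: pp0:2 pp1:2 pp2:2 pp3:2
Op 2: write(P0, v3, 182). refcount(pp3)=2>1 -> COPY to pp4. 5 ppages; refcounts: pp0:2 pp1:2 pp2:2 pp3:1 pp4:1
Op 3: read(P0, v3) -> 182. No state change.
Op 4: fork(P1) -> P2. 5 ppages; refcounts: pp0:3 pp1:3 pp2:3 pp3:2 pp4:1
Op 5: fork(P0) -> P3. 5 ppages; refcounts: pp0:4 pp1:4 pp2:4 pp3:2 pp4:2
Op 6: write(P3, v2, 191). refcount(pp2)=4>1 -> COPY to pp5. 6 ppages; refcounts: pp0:4 pp1:4 pp2:3 pp3:2 pp4:2 pp5:1
Op 7: write(P1, v0, 170). refcount(pp0)=4>1 -> COPY to pp6. 7 ppages; refcounts: pp0:3 pp1:4 pp2:3 pp3:2 pp4:2 pp5:1 pp6:1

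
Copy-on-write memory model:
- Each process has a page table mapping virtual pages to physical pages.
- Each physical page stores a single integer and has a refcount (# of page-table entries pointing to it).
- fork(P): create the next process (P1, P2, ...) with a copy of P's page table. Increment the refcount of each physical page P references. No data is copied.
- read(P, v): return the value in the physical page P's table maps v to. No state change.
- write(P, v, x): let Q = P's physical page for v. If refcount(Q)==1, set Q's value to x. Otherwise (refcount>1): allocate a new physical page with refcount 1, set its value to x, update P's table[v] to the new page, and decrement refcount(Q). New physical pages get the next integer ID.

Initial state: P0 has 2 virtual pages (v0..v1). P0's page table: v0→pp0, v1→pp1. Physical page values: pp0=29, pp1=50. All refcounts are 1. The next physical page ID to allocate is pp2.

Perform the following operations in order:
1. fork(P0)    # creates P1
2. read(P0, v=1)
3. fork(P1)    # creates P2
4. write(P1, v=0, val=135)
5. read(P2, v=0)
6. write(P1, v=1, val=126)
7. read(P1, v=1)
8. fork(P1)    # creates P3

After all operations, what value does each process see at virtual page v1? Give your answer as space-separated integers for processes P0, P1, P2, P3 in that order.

Answer: 50 126 50 126

Derivation:
Op 1: fork(P0) -> P1. 2 ppages; refcounts: pp0:2 pp1:2
Op 2: read(P0, v1) -> 50. No state change.
Op 3: fork(P1) -> P2. 2 ppages; refcounts: pp0:3 pp1:3
Op 4: write(P1, v0, 135). refcount(pp0)=3>1 -> COPY to pp2. 3 ppages; refcounts: pp0:2 pp1:3 pp2:1
Op 5: read(P2, v0) -> 29. No state change.
Op 6: write(P1, v1, 126). refcount(pp1)=3>1 -> COPY to pp3. 4 ppages; refcounts: pp0:2 pp1:2 pp2:1 pp3:1
Op 7: read(P1, v1) -> 126. No state change.
Op 8: fork(P1) -> P3. 4 ppages; refcounts: pp0:2 pp1:2 pp2:2 pp3:2
P0: v1 -> pp1 = 50
P1: v1 -> pp3 = 126
P2: v1 -> pp1 = 50
P3: v1 -> pp3 = 126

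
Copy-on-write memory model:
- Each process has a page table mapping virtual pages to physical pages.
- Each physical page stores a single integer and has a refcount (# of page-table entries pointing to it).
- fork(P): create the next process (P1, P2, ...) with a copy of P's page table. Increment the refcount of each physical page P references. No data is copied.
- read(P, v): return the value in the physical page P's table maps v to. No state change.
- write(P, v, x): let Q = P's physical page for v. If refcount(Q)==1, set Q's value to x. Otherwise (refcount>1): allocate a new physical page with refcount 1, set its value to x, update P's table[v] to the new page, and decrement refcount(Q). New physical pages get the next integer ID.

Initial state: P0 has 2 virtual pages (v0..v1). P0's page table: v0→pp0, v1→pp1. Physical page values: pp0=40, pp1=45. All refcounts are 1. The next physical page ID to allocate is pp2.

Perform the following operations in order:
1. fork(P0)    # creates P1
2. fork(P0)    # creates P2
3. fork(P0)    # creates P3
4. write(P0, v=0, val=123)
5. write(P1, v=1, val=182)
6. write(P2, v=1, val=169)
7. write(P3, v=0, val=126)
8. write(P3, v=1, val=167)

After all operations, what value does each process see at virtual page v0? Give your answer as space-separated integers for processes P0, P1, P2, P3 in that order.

Op 1: fork(P0) -> P1. 2 ppages; refcounts: pp0:2 pp1:2
Op 2: fork(P0) -> P2. 2 ppages; refcounts: pp0:3 pp1:3
Op 3: fork(P0) -> P3. 2 ppages; refcounts: pp0:4 pp1:4
Op 4: write(P0, v0, 123). refcount(pp0)=4>1 -> COPY to pp2. 3 ppages; refcounts: pp0:3 pp1:4 pp2:1
Op 5: write(P1, v1, 182). refcount(pp1)=4>1 -> COPY to pp3. 4 ppages; refcounts: pp0:3 pp1:3 pp2:1 pp3:1
Op 6: write(P2, v1, 169). refcount(pp1)=3>1 -> COPY to pp4. 5 ppages; refcounts: pp0:3 pp1:2 pp2:1 pp3:1 pp4:1
Op 7: write(P3, v0, 126). refcount(pp0)=3>1 -> COPY to pp5. 6 ppages; refcounts: pp0:2 pp1:2 pp2:1 pp3:1 pp4:1 pp5:1
Op 8: write(P3, v1, 167). refcount(pp1)=2>1 -> COPY to pp6. 7 ppages; refcounts: pp0:2 pp1:1 pp2:1 pp3:1 pp4:1 pp5:1 pp6:1
P0: v0 -> pp2 = 123
P1: v0 -> pp0 = 40
P2: v0 -> pp0 = 40
P3: v0 -> pp5 = 126

Answer: 123 40 40 126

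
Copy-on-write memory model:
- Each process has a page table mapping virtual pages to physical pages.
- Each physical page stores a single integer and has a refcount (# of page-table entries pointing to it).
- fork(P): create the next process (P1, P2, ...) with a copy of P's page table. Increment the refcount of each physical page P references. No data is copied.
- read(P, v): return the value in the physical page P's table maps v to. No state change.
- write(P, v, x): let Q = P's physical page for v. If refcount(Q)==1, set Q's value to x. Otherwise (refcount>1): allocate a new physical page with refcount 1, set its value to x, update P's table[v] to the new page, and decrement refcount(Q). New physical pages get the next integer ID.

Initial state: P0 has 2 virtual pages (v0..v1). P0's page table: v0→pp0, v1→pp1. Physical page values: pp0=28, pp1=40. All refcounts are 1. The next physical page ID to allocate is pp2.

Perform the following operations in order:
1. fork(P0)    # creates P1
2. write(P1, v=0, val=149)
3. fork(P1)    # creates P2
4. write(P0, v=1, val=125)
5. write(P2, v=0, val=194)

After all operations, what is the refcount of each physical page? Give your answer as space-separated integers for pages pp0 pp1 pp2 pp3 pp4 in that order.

Answer: 1 2 1 1 1

Derivation:
Op 1: fork(P0) -> P1. 2 ppages; refcounts: pp0:2 pp1:2
Op 2: write(P1, v0, 149). refcount(pp0)=2>1 -> COPY to pp2. 3 ppages; refcounts: pp0:1 pp1:2 pp2:1
Op 3: fork(P1) -> P2. 3 ppages; refcounts: pp0:1 pp1:3 pp2:2
Op 4: write(P0, v1, 125). refcount(pp1)=3>1 -> COPY to pp3. 4 ppages; refcounts: pp0:1 pp1:2 pp2:2 pp3:1
Op 5: write(P2, v0, 194). refcount(pp2)=2>1 -> COPY to pp4. 5 ppages; refcounts: pp0:1 pp1:2 pp2:1 pp3:1 pp4:1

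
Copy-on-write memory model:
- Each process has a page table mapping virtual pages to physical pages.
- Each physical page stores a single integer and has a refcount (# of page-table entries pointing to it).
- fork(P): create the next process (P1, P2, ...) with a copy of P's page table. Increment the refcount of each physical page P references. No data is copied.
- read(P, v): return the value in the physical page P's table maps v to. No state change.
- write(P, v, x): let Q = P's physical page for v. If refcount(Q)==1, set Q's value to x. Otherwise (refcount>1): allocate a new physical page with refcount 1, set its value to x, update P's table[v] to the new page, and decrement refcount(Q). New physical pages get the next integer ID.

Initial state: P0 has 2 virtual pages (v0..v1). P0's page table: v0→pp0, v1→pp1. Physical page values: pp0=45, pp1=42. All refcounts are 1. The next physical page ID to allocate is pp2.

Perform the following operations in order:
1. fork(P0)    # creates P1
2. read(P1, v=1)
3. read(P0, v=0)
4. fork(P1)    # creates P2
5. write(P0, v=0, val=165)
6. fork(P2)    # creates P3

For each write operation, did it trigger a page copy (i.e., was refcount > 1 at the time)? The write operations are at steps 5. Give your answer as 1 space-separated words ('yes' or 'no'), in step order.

Op 1: fork(P0) -> P1. 2 ppages; refcounts: pp0:2 pp1:2
Op 2: read(P1, v1) -> 42. No state change.
Op 3: read(P0, v0) -> 45. No state change.
Op 4: fork(P1) -> P2. 2 ppages; refcounts: pp0:3 pp1:3
Op 5: write(P0, v0, 165). refcount(pp0)=3>1 -> COPY to pp2. 3 ppages; refcounts: pp0:2 pp1:3 pp2:1
Op 6: fork(P2) -> P3. 3 ppages; refcounts: pp0:3 pp1:4 pp2:1

yes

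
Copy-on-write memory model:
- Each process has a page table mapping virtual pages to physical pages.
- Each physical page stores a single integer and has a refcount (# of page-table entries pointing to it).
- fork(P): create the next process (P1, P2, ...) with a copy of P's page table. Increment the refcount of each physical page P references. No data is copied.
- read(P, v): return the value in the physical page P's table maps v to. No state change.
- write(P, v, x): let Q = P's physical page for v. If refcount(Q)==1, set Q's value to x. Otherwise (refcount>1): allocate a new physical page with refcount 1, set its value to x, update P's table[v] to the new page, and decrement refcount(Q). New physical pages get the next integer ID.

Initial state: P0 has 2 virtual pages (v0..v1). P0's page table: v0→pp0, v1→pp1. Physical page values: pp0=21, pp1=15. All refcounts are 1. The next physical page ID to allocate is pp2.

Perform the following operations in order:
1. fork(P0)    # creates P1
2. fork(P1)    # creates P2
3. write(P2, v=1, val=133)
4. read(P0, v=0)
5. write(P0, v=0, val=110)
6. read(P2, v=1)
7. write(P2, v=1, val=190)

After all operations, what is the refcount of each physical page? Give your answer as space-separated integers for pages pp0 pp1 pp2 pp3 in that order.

Answer: 2 2 1 1

Derivation:
Op 1: fork(P0) -> P1. 2 ppages; refcounts: pp0:2 pp1:2
Op 2: fork(P1) -> P2. 2 ppages; refcounts: pp0:3 pp1:3
Op 3: write(P2, v1, 133). refcount(pp1)=3>1 -> COPY to pp2. 3 ppages; refcounts: pp0:3 pp1:2 pp2:1
Op 4: read(P0, v0) -> 21. No state change.
Op 5: write(P0, v0, 110). refcount(pp0)=3>1 -> COPY to pp3. 4 ppages; refcounts: pp0:2 pp1:2 pp2:1 pp3:1
Op 6: read(P2, v1) -> 133. No state change.
Op 7: write(P2, v1, 190). refcount(pp2)=1 -> write in place. 4 ppages; refcounts: pp0:2 pp1:2 pp2:1 pp3:1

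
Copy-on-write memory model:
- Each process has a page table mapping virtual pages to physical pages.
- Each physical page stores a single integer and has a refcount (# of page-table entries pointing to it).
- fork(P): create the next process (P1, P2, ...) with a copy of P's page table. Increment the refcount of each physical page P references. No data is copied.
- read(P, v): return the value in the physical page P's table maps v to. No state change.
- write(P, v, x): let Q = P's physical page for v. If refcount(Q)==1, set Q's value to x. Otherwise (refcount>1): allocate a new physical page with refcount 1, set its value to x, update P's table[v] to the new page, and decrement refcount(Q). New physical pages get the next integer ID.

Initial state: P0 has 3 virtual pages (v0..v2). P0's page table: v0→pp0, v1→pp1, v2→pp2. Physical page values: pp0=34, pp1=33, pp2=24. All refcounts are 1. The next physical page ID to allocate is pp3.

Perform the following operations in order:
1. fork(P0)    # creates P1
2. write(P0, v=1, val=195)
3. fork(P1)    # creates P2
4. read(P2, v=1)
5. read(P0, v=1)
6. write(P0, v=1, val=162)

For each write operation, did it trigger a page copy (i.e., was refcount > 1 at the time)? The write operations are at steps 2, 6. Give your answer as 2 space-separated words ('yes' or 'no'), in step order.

Op 1: fork(P0) -> P1. 3 ppages; refcounts: pp0:2 pp1:2 pp2:2
Op 2: write(P0, v1, 195). refcount(pp1)=2>1 -> COPY to pp3. 4 ppages; refcounts: pp0:2 pp1:1 pp2:2 pp3:1
Op 3: fork(P1) -> P2. 4 ppages; refcounts: pp0:3 pp1:2 pp2:3 pp3:1
Op 4: read(P2, v1) -> 33. No state change.
Op 5: read(P0, v1) -> 195. No state change.
Op 6: write(P0, v1, 162). refcount(pp3)=1 -> write in place. 4 ppages; refcounts: pp0:3 pp1:2 pp2:3 pp3:1

yes no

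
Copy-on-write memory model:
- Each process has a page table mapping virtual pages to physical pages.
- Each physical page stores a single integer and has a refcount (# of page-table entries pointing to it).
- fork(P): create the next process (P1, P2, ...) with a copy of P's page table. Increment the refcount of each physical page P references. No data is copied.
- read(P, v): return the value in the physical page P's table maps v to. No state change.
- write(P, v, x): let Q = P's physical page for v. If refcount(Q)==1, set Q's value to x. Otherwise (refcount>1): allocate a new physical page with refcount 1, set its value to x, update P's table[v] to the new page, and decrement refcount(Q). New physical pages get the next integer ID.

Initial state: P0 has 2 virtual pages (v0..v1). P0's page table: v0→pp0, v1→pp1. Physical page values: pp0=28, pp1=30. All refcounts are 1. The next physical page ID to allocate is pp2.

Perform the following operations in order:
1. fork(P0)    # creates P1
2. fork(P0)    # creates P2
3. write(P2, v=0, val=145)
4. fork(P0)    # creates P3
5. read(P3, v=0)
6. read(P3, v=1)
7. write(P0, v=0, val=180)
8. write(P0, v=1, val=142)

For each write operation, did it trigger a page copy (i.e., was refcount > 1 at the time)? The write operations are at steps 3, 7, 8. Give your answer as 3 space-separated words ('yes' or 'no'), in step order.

Op 1: fork(P0) -> P1. 2 ppages; refcounts: pp0:2 pp1:2
Op 2: fork(P0) -> P2. 2 ppages; refcounts: pp0:3 pp1:3
Op 3: write(P2, v0, 145). refcount(pp0)=3>1 -> COPY to pp2. 3 ppages; refcounts: pp0:2 pp1:3 pp2:1
Op 4: fork(P0) -> P3. 3 ppages; refcounts: pp0:3 pp1:4 pp2:1
Op 5: read(P3, v0) -> 28. No state change.
Op 6: read(P3, v1) -> 30. No state change.
Op 7: write(P0, v0, 180). refcount(pp0)=3>1 -> COPY to pp3. 4 ppages; refcounts: pp0:2 pp1:4 pp2:1 pp3:1
Op 8: write(P0, v1, 142). refcount(pp1)=4>1 -> COPY to pp4. 5 ppages; refcounts: pp0:2 pp1:3 pp2:1 pp3:1 pp4:1

yes yes yes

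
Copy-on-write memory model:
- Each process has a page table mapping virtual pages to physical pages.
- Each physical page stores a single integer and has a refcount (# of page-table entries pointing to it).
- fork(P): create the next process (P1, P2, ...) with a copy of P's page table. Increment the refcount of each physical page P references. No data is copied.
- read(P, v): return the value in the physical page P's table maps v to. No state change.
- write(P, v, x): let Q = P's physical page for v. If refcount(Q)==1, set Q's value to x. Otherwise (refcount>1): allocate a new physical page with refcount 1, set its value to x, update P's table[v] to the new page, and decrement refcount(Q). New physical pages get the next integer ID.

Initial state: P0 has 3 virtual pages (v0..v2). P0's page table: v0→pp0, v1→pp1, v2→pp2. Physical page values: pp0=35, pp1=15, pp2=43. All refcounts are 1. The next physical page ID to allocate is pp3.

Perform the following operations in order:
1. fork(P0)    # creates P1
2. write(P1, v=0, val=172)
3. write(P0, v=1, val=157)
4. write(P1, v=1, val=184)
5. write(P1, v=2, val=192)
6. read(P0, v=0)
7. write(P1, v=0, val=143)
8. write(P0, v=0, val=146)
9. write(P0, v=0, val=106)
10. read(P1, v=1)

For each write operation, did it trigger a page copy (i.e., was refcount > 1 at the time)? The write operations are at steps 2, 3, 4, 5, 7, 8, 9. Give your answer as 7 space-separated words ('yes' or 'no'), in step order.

Op 1: fork(P0) -> P1. 3 ppages; refcounts: pp0:2 pp1:2 pp2:2
Op 2: write(P1, v0, 172). refcount(pp0)=2>1 -> COPY to pp3. 4 ppages; refcounts: pp0:1 pp1:2 pp2:2 pp3:1
Op 3: write(P0, v1, 157). refcount(pp1)=2>1 -> COPY to pp4. 5 ppages; refcounts: pp0:1 pp1:1 pp2:2 pp3:1 pp4:1
Op 4: write(P1, v1, 184). refcount(pp1)=1 -> write in place. 5 ppages; refcounts: pp0:1 pp1:1 pp2:2 pp3:1 pp4:1
Op 5: write(P1, v2, 192). refcount(pp2)=2>1 -> COPY to pp5. 6 ppages; refcounts: pp0:1 pp1:1 pp2:1 pp3:1 pp4:1 pp5:1
Op 6: read(P0, v0) -> 35. No state change.
Op 7: write(P1, v0, 143). refcount(pp3)=1 -> write in place. 6 ppages; refcounts: pp0:1 pp1:1 pp2:1 pp3:1 pp4:1 pp5:1
Op 8: write(P0, v0, 146). refcount(pp0)=1 -> write in place. 6 ppages; refcounts: pp0:1 pp1:1 pp2:1 pp3:1 pp4:1 pp5:1
Op 9: write(P0, v0, 106). refcount(pp0)=1 -> write in place. 6 ppages; refcounts: pp0:1 pp1:1 pp2:1 pp3:1 pp4:1 pp5:1
Op 10: read(P1, v1) -> 184. No state change.

yes yes no yes no no no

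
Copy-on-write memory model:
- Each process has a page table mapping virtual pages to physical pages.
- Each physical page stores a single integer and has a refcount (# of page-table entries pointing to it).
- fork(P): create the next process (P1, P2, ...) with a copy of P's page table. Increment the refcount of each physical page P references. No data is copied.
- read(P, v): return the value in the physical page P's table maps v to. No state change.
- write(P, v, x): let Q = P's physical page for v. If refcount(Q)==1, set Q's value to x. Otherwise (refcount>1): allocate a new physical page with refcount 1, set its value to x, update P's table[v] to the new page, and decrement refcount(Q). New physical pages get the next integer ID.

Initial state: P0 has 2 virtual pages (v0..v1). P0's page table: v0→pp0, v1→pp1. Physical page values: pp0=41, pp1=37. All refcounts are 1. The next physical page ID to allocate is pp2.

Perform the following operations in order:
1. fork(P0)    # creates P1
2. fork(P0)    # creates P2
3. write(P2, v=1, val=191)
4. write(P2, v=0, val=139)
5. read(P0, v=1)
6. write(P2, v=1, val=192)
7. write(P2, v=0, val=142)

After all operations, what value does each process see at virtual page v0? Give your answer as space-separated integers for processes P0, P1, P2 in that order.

Op 1: fork(P0) -> P1. 2 ppages; refcounts: pp0:2 pp1:2
Op 2: fork(P0) -> P2. 2 ppages; refcounts: pp0:3 pp1:3
Op 3: write(P2, v1, 191). refcount(pp1)=3>1 -> COPY to pp2. 3 ppages; refcounts: pp0:3 pp1:2 pp2:1
Op 4: write(P2, v0, 139). refcount(pp0)=3>1 -> COPY to pp3. 4 ppages; refcounts: pp0:2 pp1:2 pp2:1 pp3:1
Op 5: read(P0, v1) -> 37. No state change.
Op 6: write(P2, v1, 192). refcount(pp2)=1 -> write in place. 4 ppages; refcounts: pp0:2 pp1:2 pp2:1 pp3:1
Op 7: write(P2, v0, 142). refcount(pp3)=1 -> write in place. 4 ppages; refcounts: pp0:2 pp1:2 pp2:1 pp3:1
P0: v0 -> pp0 = 41
P1: v0 -> pp0 = 41
P2: v0 -> pp3 = 142

Answer: 41 41 142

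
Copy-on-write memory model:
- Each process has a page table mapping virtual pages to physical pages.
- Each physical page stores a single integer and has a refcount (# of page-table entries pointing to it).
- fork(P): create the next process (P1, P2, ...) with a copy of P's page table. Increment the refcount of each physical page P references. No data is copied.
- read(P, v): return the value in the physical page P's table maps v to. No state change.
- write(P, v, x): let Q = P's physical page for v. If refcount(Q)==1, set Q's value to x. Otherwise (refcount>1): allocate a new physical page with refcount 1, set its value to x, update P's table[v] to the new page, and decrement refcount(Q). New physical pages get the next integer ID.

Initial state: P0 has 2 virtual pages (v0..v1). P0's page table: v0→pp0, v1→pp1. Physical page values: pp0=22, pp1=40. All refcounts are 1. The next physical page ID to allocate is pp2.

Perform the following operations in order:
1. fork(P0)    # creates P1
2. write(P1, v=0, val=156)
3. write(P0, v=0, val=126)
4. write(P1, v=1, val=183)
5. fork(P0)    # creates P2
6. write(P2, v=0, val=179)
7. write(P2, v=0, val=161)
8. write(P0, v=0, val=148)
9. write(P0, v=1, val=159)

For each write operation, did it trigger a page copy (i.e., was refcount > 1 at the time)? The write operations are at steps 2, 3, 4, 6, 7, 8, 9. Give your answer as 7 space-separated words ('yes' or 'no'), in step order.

Op 1: fork(P0) -> P1. 2 ppages; refcounts: pp0:2 pp1:2
Op 2: write(P1, v0, 156). refcount(pp0)=2>1 -> COPY to pp2. 3 ppages; refcounts: pp0:1 pp1:2 pp2:1
Op 3: write(P0, v0, 126). refcount(pp0)=1 -> write in place. 3 ppages; refcounts: pp0:1 pp1:2 pp2:1
Op 4: write(P1, v1, 183). refcount(pp1)=2>1 -> COPY to pp3. 4 ppages; refcounts: pp0:1 pp1:1 pp2:1 pp3:1
Op 5: fork(P0) -> P2. 4 ppages; refcounts: pp0:2 pp1:2 pp2:1 pp3:1
Op 6: write(P2, v0, 179). refcount(pp0)=2>1 -> COPY to pp4. 5 ppages; refcounts: pp0:1 pp1:2 pp2:1 pp3:1 pp4:1
Op 7: write(P2, v0, 161). refcount(pp4)=1 -> write in place. 5 ppages; refcounts: pp0:1 pp1:2 pp2:1 pp3:1 pp4:1
Op 8: write(P0, v0, 148). refcount(pp0)=1 -> write in place. 5 ppages; refcounts: pp0:1 pp1:2 pp2:1 pp3:1 pp4:1
Op 9: write(P0, v1, 159). refcount(pp1)=2>1 -> COPY to pp5. 6 ppages; refcounts: pp0:1 pp1:1 pp2:1 pp3:1 pp4:1 pp5:1

yes no yes yes no no yes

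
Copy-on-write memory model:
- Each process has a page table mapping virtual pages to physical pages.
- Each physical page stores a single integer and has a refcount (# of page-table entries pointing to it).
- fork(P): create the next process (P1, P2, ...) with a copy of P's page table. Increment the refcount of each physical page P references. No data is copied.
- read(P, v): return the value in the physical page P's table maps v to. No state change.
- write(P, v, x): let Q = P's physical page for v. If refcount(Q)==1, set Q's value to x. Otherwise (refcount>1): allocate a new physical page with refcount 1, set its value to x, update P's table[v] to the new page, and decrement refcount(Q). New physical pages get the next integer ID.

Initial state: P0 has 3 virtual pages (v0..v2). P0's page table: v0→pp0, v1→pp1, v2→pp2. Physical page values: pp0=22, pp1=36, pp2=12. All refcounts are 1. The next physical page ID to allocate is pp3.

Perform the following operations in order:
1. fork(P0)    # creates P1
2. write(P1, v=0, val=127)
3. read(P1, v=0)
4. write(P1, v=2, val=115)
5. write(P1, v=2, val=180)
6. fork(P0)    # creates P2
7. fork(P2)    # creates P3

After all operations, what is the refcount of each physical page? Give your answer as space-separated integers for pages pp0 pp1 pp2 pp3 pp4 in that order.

Answer: 3 4 3 1 1

Derivation:
Op 1: fork(P0) -> P1. 3 ppages; refcounts: pp0:2 pp1:2 pp2:2
Op 2: write(P1, v0, 127). refcount(pp0)=2>1 -> COPY to pp3. 4 ppages; refcounts: pp0:1 pp1:2 pp2:2 pp3:1
Op 3: read(P1, v0) -> 127. No state change.
Op 4: write(P1, v2, 115). refcount(pp2)=2>1 -> COPY to pp4. 5 ppages; refcounts: pp0:1 pp1:2 pp2:1 pp3:1 pp4:1
Op 5: write(P1, v2, 180). refcount(pp4)=1 -> write in place. 5 ppages; refcounts: pp0:1 pp1:2 pp2:1 pp3:1 pp4:1
Op 6: fork(P0) -> P2. 5 ppages; refcounts: pp0:2 pp1:3 pp2:2 pp3:1 pp4:1
Op 7: fork(P2) -> P3. 5 ppages; refcounts: pp0:3 pp1:4 pp2:3 pp3:1 pp4:1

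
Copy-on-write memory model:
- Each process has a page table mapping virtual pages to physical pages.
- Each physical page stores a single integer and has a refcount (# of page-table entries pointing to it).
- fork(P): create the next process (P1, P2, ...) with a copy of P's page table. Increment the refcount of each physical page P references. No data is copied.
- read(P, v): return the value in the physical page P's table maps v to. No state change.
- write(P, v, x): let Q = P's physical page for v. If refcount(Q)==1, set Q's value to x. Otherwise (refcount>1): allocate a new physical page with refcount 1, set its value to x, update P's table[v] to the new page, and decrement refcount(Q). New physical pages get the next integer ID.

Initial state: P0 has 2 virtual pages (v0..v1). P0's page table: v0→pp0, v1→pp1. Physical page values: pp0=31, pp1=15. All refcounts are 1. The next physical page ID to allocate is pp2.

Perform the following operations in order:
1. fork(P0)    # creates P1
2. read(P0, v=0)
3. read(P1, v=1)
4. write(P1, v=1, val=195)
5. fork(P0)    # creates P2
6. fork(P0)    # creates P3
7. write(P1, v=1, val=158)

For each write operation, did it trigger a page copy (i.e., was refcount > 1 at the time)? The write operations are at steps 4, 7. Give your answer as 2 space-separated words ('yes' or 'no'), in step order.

Op 1: fork(P0) -> P1. 2 ppages; refcounts: pp0:2 pp1:2
Op 2: read(P0, v0) -> 31. No state change.
Op 3: read(P1, v1) -> 15. No state change.
Op 4: write(P1, v1, 195). refcount(pp1)=2>1 -> COPY to pp2. 3 ppages; refcounts: pp0:2 pp1:1 pp2:1
Op 5: fork(P0) -> P2. 3 ppages; refcounts: pp0:3 pp1:2 pp2:1
Op 6: fork(P0) -> P3. 3 ppages; refcounts: pp0:4 pp1:3 pp2:1
Op 7: write(P1, v1, 158). refcount(pp2)=1 -> write in place. 3 ppages; refcounts: pp0:4 pp1:3 pp2:1

yes no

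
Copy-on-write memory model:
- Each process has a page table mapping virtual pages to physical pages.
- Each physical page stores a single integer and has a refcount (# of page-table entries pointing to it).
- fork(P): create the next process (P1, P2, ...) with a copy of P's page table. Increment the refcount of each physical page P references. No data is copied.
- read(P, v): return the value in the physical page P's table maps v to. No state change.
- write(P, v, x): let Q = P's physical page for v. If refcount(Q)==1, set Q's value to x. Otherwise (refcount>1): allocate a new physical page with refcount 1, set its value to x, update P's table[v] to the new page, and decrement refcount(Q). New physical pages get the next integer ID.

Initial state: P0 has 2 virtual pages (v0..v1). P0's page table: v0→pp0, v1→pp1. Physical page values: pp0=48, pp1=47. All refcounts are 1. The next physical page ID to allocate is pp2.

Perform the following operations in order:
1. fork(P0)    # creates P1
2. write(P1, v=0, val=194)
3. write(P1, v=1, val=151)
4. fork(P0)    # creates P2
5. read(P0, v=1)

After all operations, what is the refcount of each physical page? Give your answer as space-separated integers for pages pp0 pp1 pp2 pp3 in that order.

Op 1: fork(P0) -> P1. 2 ppages; refcounts: pp0:2 pp1:2
Op 2: write(P1, v0, 194). refcount(pp0)=2>1 -> COPY to pp2. 3 ppages; refcounts: pp0:1 pp1:2 pp2:1
Op 3: write(P1, v1, 151). refcount(pp1)=2>1 -> COPY to pp3. 4 ppages; refcounts: pp0:1 pp1:1 pp2:1 pp3:1
Op 4: fork(P0) -> P2. 4 ppages; refcounts: pp0:2 pp1:2 pp2:1 pp3:1
Op 5: read(P0, v1) -> 47. No state change.

Answer: 2 2 1 1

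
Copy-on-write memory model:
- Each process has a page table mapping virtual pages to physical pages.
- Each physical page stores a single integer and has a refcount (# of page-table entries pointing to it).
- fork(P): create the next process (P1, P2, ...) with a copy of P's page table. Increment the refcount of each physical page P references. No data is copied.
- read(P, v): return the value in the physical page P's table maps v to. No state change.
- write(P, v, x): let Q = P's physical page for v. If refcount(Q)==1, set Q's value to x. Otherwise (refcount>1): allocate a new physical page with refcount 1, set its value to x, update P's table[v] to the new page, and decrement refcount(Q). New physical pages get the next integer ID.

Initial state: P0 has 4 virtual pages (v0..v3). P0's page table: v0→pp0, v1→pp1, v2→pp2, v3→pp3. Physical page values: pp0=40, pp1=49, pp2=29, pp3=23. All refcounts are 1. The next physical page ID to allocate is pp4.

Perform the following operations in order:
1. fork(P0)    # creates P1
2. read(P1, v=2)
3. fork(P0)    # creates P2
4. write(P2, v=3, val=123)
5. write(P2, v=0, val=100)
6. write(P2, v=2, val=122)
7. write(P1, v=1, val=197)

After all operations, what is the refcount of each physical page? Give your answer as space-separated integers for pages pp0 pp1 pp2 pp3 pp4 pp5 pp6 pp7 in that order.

Op 1: fork(P0) -> P1. 4 ppages; refcounts: pp0:2 pp1:2 pp2:2 pp3:2
Op 2: read(P1, v2) -> 29. No state change.
Op 3: fork(P0) -> P2. 4 ppages; refcounts: pp0:3 pp1:3 pp2:3 pp3:3
Op 4: write(P2, v3, 123). refcount(pp3)=3>1 -> COPY to pp4. 5 ppages; refcounts: pp0:3 pp1:3 pp2:3 pp3:2 pp4:1
Op 5: write(P2, v0, 100). refcount(pp0)=3>1 -> COPY to pp5. 6 ppages; refcounts: pp0:2 pp1:3 pp2:3 pp3:2 pp4:1 pp5:1
Op 6: write(P2, v2, 122). refcount(pp2)=3>1 -> COPY to pp6. 7 ppages; refcounts: pp0:2 pp1:3 pp2:2 pp3:2 pp4:1 pp5:1 pp6:1
Op 7: write(P1, v1, 197). refcount(pp1)=3>1 -> COPY to pp7. 8 ppages; refcounts: pp0:2 pp1:2 pp2:2 pp3:2 pp4:1 pp5:1 pp6:1 pp7:1

Answer: 2 2 2 2 1 1 1 1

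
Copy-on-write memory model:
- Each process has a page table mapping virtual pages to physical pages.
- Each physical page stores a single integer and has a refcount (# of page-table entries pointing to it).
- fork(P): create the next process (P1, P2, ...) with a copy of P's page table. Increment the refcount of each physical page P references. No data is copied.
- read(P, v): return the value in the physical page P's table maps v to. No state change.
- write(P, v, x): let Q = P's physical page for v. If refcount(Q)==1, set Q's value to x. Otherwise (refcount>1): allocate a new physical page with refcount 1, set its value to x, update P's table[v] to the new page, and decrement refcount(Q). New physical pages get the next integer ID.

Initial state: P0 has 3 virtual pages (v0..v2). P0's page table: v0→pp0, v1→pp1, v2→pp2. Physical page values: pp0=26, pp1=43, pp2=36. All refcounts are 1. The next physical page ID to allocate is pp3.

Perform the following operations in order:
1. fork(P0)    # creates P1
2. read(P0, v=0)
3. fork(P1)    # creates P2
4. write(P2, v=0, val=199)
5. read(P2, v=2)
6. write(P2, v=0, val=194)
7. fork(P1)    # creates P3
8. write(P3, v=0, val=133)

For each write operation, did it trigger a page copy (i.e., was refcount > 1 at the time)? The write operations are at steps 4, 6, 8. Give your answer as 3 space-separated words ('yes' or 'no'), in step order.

Op 1: fork(P0) -> P1. 3 ppages; refcounts: pp0:2 pp1:2 pp2:2
Op 2: read(P0, v0) -> 26. No state change.
Op 3: fork(P1) -> P2. 3 ppages; refcounts: pp0:3 pp1:3 pp2:3
Op 4: write(P2, v0, 199). refcount(pp0)=3>1 -> COPY to pp3. 4 ppages; refcounts: pp0:2 pp1:3 pp2:3 pp3:1
Op 5: read(P2, v2) -> 36. No state change.
Op 6: write(P2, v0, 194). refcount(pp3)=1 -> write in place. 4 ppages; refcounts: pp0:2 pp1:3 pp2:3 pp3:1
Op 7: fork(P1) -> P3. 4 ppages; refcounts: pp0:3 pp1:4 pp2:4 pp3:1
Op 8: write(P3, v0, 133). refcount(pp0)=3>1 -> COPY to pp4. 5 ppages; refcounts: pp0:2 pp1:4 pp2:4 pp3:1 pp4:1

yes no yes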